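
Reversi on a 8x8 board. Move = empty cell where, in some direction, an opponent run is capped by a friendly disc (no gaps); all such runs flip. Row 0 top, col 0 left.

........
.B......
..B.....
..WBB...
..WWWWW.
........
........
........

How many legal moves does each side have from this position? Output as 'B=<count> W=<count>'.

-- B to move --
(2,1): no bracket -> illegal
(2,3): no bracket -> illegal
(3,1): flips 1 -> legal
(3,5): no bracket -> illegal
(3,6): no bracket -> illegal
(3,7): no bracket -> illegal
(4,1): no bracket -> illegal
(4,7): no bracket -> illegal
(5,1): flips 1 -> legal
(5,2): flips 3 -> legal
(5,3): flips 1 -> legal
(5,4): flips 1 -> legal
(5,5): flips 1 -> legal
(5,6): flips 1 -> legal
(5,7): no bracket -> illegal
B mobility = 7
-- W to move --
(0,0): flips 3 -> legal
(0,1): no bracket -> illegal
(0,2): no bracket -> illegal
(1,0): no bracket -> illegal
(1,2): flips 1 -> legal
(1,3): no bracket -> illegal
(2,0): no bracket -> illegal
(2,1): no bracket -> illegal
(2,3): flips 2 -> legal
(2,4): flips 2 -> legal
(2,5): flips 1 -> legal
(3,1): no bracket -> illegal
(3,5): flips 2 -> legal
W mobility = 6

Answer: B=7 W=6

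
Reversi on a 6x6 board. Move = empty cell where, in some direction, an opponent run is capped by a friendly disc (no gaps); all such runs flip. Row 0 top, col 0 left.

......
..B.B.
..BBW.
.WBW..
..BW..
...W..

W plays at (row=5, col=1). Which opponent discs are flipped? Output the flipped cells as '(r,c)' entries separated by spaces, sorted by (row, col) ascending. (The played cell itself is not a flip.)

Dir NW: first cell '.' (not opp) -> no flip
Dir N: first cell '.' (not opp) -> no flip
Dir NE: opp run (4,2) capped by W -> flip
Dir W: first cell '.' (not opp) -> no flip
Dir E: first cell '.' (not opp) -> no flip
Dir SW: edge -> no flip
Dir S: edge -> no flip
Dir SE: edge -> no flip

Answer: (4,2)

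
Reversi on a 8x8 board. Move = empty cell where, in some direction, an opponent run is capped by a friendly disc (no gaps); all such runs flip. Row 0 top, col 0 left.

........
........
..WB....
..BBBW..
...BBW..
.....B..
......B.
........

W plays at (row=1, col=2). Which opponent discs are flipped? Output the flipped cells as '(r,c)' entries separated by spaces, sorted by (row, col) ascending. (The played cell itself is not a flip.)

Answer: (2,3) (3,4)

Derivation:
Dir NW: first cell '.' (not opp) -> no flip
Dir N: first cell '.' (not opp) -> no flip
Dir NE: first cell '.' (not opp) -> no flip
Dir W: first cell '.' (not opp) -> no flip
Dir E: first cell '.' (not opp) -> no flip
Dir SW: first cell '.' (not opp) -> no flip
Dir S: first cell 'W' (not opp) -> no flip
Dir SE: opp run (2,3) (3,4) capped by W -> flip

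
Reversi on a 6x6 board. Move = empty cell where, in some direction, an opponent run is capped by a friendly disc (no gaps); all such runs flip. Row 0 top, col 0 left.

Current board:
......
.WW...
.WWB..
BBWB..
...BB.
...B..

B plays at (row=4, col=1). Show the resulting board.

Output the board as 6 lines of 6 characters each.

Answer: ......
.WW...
.WWB..
BBBB..
.B.BB.
...B..

Derivation:
Place B at (4,1); scan 8 dirs for brackets.
Dir NW: first cell 'B' (not opp) -> no flip
Dir N: first cell 'B' (not opp) -> no flip
Dir NE: opp run (3,2) capped by B -> flip
Dir W: first cell '.' (not opp) -> no flip
Dir E: first cell '.' (not opp) -> no flip
Dir SW: first cell '.' (not opp) -> no flip
Dir S: first cell '.' (not opp) -> no flip
Dir SE: first cell '.' (not opp) -> no flip
All flips: (3,2)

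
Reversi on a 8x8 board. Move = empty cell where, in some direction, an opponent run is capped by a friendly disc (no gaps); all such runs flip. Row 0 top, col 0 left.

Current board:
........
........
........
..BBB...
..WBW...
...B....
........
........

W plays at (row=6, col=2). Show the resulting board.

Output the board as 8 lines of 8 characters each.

Answer: ........
........
........
..BBB...
..WBW...
...W....
..W.....
........

Derivation:
Place W at (6,2); scan 8 dirs for brackets.
Dir NW: first cell '.' (not opp) -> no flip
Dir N: first cell '.' (not opp) -> no flip
Dir NE: opp run (5,3) capped by W -> flip
Dir W: first cell '.' (not opp) -> no flip
Dir E: first cell '.' (not opp) -> no flip
Dir SW: first cell '.' (not opp) -> no flip
Dir S: first cell '.' (not opp) -> no flip
Dir SE: first cell '.' (not opp) -> no flip
All flips: (5,3)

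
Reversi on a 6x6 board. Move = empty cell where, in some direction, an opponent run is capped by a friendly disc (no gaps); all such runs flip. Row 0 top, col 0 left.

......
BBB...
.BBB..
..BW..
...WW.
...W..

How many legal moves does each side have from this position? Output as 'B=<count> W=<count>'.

Answer: B=3 W=3

Derivation:
-- B to move --
(2,4): no bracket -> illegal
(3,4): flips 1 -> legal
(3,5): no bracket -> illegal
(4,2): no bracket -> illegal
(4,5): no bracket -> illegal
(5,2): no bracket -> illegal
(5,4): flips 1 -> legal
(5,5): flips 2 -> legal
B mobility = 3
-- W to move --
(0,0): flips 2 -> legal
(0,1): no bracket -> illegal
(0,2): no bracket -> illegal
(0,3): no bracket -> illegal
(1,3): flips 1 -> legal
(1,4): no bracket -> illegal
(2,0): no bracket -> illegal
(2,4): no bracket -> illegal
(3,0): no bracket -> illegal
(3,1): flips 1 -> legal
(3,4): no bracket -> illegal
(4,1): no bracket -> illegal
(4,2): no bracket -> illegal
W mobility = 3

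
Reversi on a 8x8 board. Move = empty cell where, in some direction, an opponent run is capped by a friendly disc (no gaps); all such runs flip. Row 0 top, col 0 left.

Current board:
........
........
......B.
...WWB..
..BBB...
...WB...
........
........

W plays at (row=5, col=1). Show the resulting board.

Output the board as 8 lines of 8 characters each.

Place W at (5,1); scan 8 dirs for brackets.
Dir NW: first cell '.' (not opp) -> no flip
Dir N: first cell '.' (not opp) -> no flip
Dir NE: opp run (4,2) capped by W -> flip
Dir W: first cell '.' (not opp) -> no flip
Dir E: first cell '.' (not opp) -> no flip
Dir SW: first cell '.' (not opp) -> no flip
Dir S: first cell '.' (not opp) -> no flip
Dir SE: first cell '.' (not opp) -> no flip
All flips: (4,2)

Answer: ........
........
......B.
...WWB..
..WBB...
.W.WB...
........
........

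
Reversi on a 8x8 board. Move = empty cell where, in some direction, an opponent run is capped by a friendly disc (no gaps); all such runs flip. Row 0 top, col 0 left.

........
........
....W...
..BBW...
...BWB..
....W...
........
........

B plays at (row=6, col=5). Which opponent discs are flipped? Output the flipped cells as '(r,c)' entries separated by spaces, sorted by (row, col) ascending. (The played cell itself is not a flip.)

Answer: (5,4)

Derivation:
Dir NW: opp run (5,4) capped by B -> flip
Dir N: first cell '.' (not opp) -> no flip
Dir NE: first cell '.' (not opp) -> no flip
Dir W: first cell '.' (not opp) -> no flip
Dir E: first cell '.' (not opp) -> no flip
Dir SW: first cell '.' (not opp) -> no flip
Dir S: first cell '.' (not opp) -> no flip
Dir SE: first cell '.' (not opp) -> no flip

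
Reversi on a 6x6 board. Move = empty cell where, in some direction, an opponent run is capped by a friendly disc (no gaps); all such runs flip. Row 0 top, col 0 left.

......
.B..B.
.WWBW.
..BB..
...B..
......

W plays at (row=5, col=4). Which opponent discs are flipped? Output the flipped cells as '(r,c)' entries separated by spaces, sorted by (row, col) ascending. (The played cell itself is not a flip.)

Answer: (3,2) (4,3)

Derivation:
Dir NW: opp run (4,3) (3,2) capped by W -> flip
Dir N: first cell '.' (not opp) -> no flip
Dir NE: first cell '.' (not opp) -> no flip
Dir W: first cell '.' (not opp) -> no flip
Dir E: first cell '.' (not opp) -> no flip
Dir SW: edge -> no flip
Dir S: edge -> no flip
Dir SE: edge -> no flip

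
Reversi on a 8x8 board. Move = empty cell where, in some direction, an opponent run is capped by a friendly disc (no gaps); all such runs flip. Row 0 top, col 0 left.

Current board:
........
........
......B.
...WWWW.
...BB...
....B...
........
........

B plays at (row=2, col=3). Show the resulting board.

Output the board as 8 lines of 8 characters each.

Answer: ........
........
...B..B.
...BWWW.
...BB...
....B...
........
........

Derivation:
Place B at (2,3); scan 8 dirs for brackets.
Dir NW: first cell '.' (not opp) -> no flip
Dir N: first cell '.' (not opp) -> no flip
Dir NE: first cell '.' (not opp) -> no flip
Dir W: first cell '.' (not opp) -> no flip
Dir E: first cell '.' (not opp) -> no flip
Dir SW: first cell '.' (not opp) -> no flip
Dir S: opp run (3,3) capped by B -> flip
Dir SE: opp run (3,4), next='.' -> no flip
All flips: (3,3)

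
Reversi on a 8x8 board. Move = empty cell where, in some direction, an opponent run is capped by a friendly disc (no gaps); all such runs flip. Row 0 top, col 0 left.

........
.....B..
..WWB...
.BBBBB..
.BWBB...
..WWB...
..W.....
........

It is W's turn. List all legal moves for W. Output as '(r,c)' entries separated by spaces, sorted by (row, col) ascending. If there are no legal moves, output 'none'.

Answer: (0,6) (2,0) (2,5) (2,6) (3,0) (4,0) (4,5) (5,0) (5,5)

Derivation:
(0,4): no bracket -> illegal
(0,5): no bracket -> illegal
(0,6): flips 3 -> legal
(1,3): no bracket -> illegal
(1,4): no bracket -> illegal
(1,6): no bracket -> illegal
(2,0): flips 1 -> legal
(2,1): no bracket -> illegal
(2,5): flips 3 -> legal
(2,6): flips 2 -> legal
(3,0): flips 1 -> legal
(3,6): no bracket -> illegal
(4,0): flips 2 -> legal
(4,5): flips 3 -> legal
(4,6): no bracket -> illegal
(5,0): flips 2 -> legal
(5,1): no bracket -> illegal
(5,5): flips 3 -> legal
(6,3): no bracket -> illegal
(6,4): no bracket -> illegal
(6,5): no bracket -> illegal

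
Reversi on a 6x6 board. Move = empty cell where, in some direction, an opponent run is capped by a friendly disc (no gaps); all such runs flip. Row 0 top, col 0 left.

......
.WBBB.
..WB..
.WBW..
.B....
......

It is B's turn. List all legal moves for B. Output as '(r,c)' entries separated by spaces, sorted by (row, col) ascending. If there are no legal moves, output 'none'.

(0,0): no bracket -> illegal
(0,1): no bracket -> illegal
(0,2): no bracket -> illegal
(1,0): flips 1 -> legal
(2,0): no bracket -> illegal
(2,1): flips 2 -> legal
(2,4): no bracket -> illegal
(3,0): flips 1 -> legal
(3,4): flips 1 -> legal
(4,0): flips 2 -> legal
(4,2): no bracket -> illegal
(4,3): flips 1 -> legal
(4,4): no bracket -> illegal

Answer: (1,0) (2,1) (3,0) (3,4) (4,0) (4,3)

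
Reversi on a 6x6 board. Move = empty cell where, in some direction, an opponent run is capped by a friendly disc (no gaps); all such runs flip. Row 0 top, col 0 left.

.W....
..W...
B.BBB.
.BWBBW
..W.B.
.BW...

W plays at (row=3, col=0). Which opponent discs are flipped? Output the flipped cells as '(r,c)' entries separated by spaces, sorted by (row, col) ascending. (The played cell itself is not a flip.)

Dir NW: edge -> no flip
Dir N: opp run (2,0), next='.' -> no flip
Dir NE: first cell '.' (not opp) -> no flip
Dir W: edge -> no flip
Dir E: opp run (3,1) capped by W -> flip
Dir SW: edge -> no flip
Dir S: first cell '.' (not opp) -> no flip
Dir SE: first cell '.' (not opp) -> no flip

Answer: (3,1)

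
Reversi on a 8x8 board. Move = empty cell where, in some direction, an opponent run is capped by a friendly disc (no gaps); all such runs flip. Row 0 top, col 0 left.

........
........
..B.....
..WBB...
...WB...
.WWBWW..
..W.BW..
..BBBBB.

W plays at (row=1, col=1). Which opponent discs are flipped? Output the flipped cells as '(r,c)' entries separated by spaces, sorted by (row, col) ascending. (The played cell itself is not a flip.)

Dir NW: first cell '.' (not opp) -> no flip
Dir N: first cell '.' (not opp) -> no flip
Dir NE: first cell '.' (not opp) -> no flip
Dir W: first cell '.' (not opp) -> no flip
Dir E: first cell '.' (not opp) -> no flip
Dir SW: first cell '.' (not opp) -> no flip
Dir S: first cell '.' (not opp) -> no flip
Dir SE: opp run (2,2) (3,3) (4,4) capped by W -> flip

Answer: (2,2) (3,3) (4,4)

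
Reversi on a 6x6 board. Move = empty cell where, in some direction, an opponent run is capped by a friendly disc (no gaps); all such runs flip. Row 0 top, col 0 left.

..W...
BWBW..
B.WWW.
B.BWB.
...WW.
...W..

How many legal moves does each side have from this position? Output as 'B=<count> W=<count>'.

Answer: B=3 W=8

Derivation:
-- B to move --
(0,0): no bracket -> illegal
(0,1): no bracket -> illegal
(0,3): no bracket -> illegal
(0,4): no bracket -> illegal
(1,4): flips 3 -> legal
(1,5): no bracket -> illegal
(2,1): no bracket -> illegal
(2,5): no bracket -> illegal
(3,1): no bracket -> illegal
(3,5): no bracket -> illegal
(4,2): no bracket -> illegal
(4,5): no bracket -> illegal
(5,2): flips 1 -> legal
(5,4): flips 2 -> legal
(5,5): no bracket -> illegal
B mobility = 3
-- W to move --
(0,0): no bracket -> illegal
(0,1): flips 1 -> legal
(0,3): no bracket -> illegal
(2,1): flips 1 -> legal
(2,5): flips 1 -> legal
(3,1): flips 1 -> legal
(3,5): flips 1 -> legal
(4,0): no bracket -> illegal
(4,1): flips 1 -> legal
(4,2): flips 1 -> legal
(4,5): flips 1 -> legal
W mobility = 8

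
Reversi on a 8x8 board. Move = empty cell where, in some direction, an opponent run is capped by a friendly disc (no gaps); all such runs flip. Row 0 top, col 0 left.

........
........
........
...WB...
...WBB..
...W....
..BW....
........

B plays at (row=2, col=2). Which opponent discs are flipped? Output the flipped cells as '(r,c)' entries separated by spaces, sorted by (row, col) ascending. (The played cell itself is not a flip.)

Answer: (3,3)

Derivation:
Dir NW: first cell '.' (not opp) -> no flip
Dir N: first cell '.' (not opp) -> no flip
Dir NE: first cell '.' (not opp) -> no flip
Dir W: first cell '.' (not opp) -> no flip
Dir E: first cell '.' (not opp) -> no flip
Dir SW: first cell '.' (not opp) -> no flip
Dir S: first cell '.' (not opp) -> no flip
Dir SE: opp run (3,3) capped by B -> flip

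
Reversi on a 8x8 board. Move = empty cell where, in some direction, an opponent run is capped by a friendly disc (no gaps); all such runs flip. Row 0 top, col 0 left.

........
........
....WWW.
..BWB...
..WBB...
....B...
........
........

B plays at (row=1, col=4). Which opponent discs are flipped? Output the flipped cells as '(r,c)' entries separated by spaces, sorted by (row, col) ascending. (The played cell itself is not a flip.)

Answer: (2,4)

Derivation:
Dir NW: first cell '.' (not opp) -> no flip
Dir N: first cell '.' (not opp) -> no flip
Dir NE: first cell '.' (not opp) -> no flip
Dir W: first cell '.' (not opp) -> no flip
Dir E: first cell '.' (not opp) -> no flip
Dir SW: first cell '.' (not opp) -> no flip
Dir S: opp run (2,4) capped by B -> flip
Dir SE: opp run (2,5), next='.' -> no flip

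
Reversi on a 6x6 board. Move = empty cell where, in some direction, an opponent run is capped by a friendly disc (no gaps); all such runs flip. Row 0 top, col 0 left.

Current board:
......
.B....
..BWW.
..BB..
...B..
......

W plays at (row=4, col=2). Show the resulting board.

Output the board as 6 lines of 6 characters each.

Place W at (4,2); scan 8 dirs for brackets.
Dir NW: first cell '.' (not opp) -> no flip
Dir N: opp run (3,2) (2,2), next='.' -> no flip
Dir NE: opp run (3,3) capped by W -> flip
Dir W: first cell '.' (not opp) -> no flip
Dir E: opp run (4,3), next='.' -> no flip
Dir SW: first cell '.' (not opp) -> no flip
Dir S: first cell '.' (not opp) -> no flip
Dir SE: first cell '.' (not opp) -> no flip
All flips: (3,3)

Answer: ......
.B....
..BWW.
..BW..
..WB..
......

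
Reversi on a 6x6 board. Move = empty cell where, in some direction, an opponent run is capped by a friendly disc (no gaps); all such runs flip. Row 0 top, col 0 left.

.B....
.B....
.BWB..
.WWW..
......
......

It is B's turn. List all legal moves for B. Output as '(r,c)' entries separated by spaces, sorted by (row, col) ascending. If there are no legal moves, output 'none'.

Answer: (4,1) (4,3) (4,4)

Derivation:
(1,2): no bracket -> illegal
(1,3): no bracket -> illegal
(2,0): no bracket -> illegal
(2,4): no bracket -> illegal
(3,0): no bracket -> illegal
(3,4): no bracket -> illegal
(4,0): no bracket -> illegal
(4,1): flips 2 -> legal
(4,2): no bracket -> illegal
(4,3): flips 2 -> legal
(4,4): flips 2 -> legal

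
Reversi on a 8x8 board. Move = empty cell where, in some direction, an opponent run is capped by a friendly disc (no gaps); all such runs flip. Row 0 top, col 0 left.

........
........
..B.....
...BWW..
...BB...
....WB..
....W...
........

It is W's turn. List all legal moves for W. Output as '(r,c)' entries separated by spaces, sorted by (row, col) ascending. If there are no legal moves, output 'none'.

Answer: (3,2) (4,6) (5,2) (5,3) (5,6)

Derivation:
(1,1): no bracket -> illegal
(1,2): no bracket -> illegal
(1,3): no bracket -> illegal
(2,1): no bracket -> illegal
(2,3): no bracket -> illegal
(2,4): no bracket -> illegal
(3,1): no bracket -> illegal
(3,2): flips 2 -> legal
(4,2): no bracket -> illegal
(4,5): no bracket -> illegal
(4,6): flips 1 -> legal
(5,2): flips 1 -> legal
(5,3): flips 1 -> legal
(5,6): flips 1 -> legal
(6,5): no bracket -> illegal
(6,6): no bracket -> illegal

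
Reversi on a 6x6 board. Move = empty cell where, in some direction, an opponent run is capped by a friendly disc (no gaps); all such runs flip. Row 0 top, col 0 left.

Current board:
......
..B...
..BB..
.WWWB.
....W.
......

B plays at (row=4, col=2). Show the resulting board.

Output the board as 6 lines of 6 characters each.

Answer: ......
..B...
..BB..
.WBWB.
..B.W.
......

Derivation:
Place B at (4,2); scan 8 dirs for brackets.
Dir NW: opp run (3,1), next='.' -> no flip
Dir N: opp run (3,2) capped by B -> flip
Dir NE: opp run (3,3), next='.' -> no flip
Dir W: first cell '.' (not opp) -> no flip
Dir E: first cell '.' (not opp) -> no flip
Dir SW: first cell '.' (not opp) -> no flip
Dir S: first cell '.' (not opp) -> no flip
Dir SE: first cell '.' (not opp) -> no flip
All flips: (3,2)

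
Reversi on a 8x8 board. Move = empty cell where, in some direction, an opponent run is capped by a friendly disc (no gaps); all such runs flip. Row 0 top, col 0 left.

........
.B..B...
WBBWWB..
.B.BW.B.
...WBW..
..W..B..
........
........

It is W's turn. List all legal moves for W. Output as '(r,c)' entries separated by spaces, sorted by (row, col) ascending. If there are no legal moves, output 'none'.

(0,0): no bracket -> illegal
(0,1): no bracket -> illegal
(0,2): flips 1 -> legal
(0,3): no bracket -> illegal
(0,4): flips 1 -> legal
(0,5): flips 1 -> legal
(1,0): no bracket -> illegal
(1,2): no bracket -> illegal
(1,3): no bracket -> illegal
(1,5): no bracket -> illegal
(1,6): flips 1 -> legal
(2,6): flips 1 -> legal
(2,7): flips 1 -> legal
(3,0): no bracket -> illegal
(3,2): flips 1 -> legal
(3,5): no bracket -> illegal
(3,7): no bracket -> illegal
(4,0): no bracket -> illegal
(4,1): no bracket -> illegal
(4,2): flips 2 -> legal
(4,6): no bracket -> illegal
(4,7): no bracket -> illegal
(5,3): no bracket -> illegal
(5,4): flips 1 -> legal
(5,6): no bracket -> illegal
(6,4): no bracket -> illegal
(6,5): flips 1 -> legal
(6,6): no bracket -> illegal

Answer: (0,2) (0,4) (0,5) (1,6) (2,6) (2,7) (3,2) (4,2) (5,4) (6,5)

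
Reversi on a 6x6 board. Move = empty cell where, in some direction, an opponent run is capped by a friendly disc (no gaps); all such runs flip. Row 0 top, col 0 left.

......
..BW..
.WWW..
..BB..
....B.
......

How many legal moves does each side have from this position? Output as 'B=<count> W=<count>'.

Answer: B=6 W=8

Derivation:
-- B to move --
(0,2): no bracket -> illegal
(0,3): flips 2 -> legal
(0,4): no bracket -> illegal
(1,0): flips 1 -> legal
(1,1): flips 1 -> legal
(1,4): flips 2 -> legal
(2,0): no bracket -> illegal
(2,4): no bracket -> illegal
(3,0): flips 1 -> legal
(3,1): no bracket -> illegal
(3,4): flips 1 -> legal
B mobility = 6
-- W to move --
(0,1): flips 1 -> legal
(0,2): flips 1 -> legal
(0,3): flips 1 -> legal
(1,1): flips 1 -> legal
(2,4): no bracket -> illegal
(3,1): no bracket -> illegal
(3,4): no bracket -> illegal
(3,5): no bracket -> illegal
(4,1): flips 1 -> legal
(4,2): flips 1 -> legal
(4,3): flips 2 -> legal
(4,5): no bracket -> illegal
(5,3): no bracket -> illegal
(5,4): no bracket -> illegal
(5,5): flips 2 -> legal
W mobility = 8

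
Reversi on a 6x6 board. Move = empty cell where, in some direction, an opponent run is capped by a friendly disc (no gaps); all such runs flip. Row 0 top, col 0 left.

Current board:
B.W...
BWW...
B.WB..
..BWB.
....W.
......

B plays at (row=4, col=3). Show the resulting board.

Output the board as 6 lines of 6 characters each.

Answer: B.W...
BWW...
B.WB..
..BBB.
...BW.
......

Derivation:
Place B at (4,3); scan 8 dirs for brackets.
Dir NW: first cell 'B' (not opp) -> no flip
Dir N: opp run (3,3) capped by B -> flip
Dir NE: first cell 'B' (not opp) -> no flip
Dir W: first cell '.' (not opp) -> no flip
Dir E: opp run (4,4), next='.' -> no flip
Dir SW: first cell '.' (not opp) -> no flip
Dir S: first cell '.' (not opp) -> no flip
Dir SE: first cell '.' (not opp) -> no flip
All flips: (3,3)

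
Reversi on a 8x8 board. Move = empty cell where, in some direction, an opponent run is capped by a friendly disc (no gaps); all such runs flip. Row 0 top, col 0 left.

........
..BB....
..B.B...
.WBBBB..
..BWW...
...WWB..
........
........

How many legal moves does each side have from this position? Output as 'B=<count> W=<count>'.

Answer: B=9 W=11

Derivation:
-- B to move --
(2,0): flips 1 -> legal
(2,1): no bracket -> illegal
(3,0): flips 1 -> legal
(4,0): flips 1 -> legal
(4,1): no bracket -> illegal
(4,5): flips 2 -> legal
(5,2): flips 3 -> legal
(6,2): flips 2 -> legal
(6,3): flips 2 -> legal
(6,4): flips 3 -> legal
(6,5): flips 2 -> legal
B mobility = 9
-- W to move --
(0,1): no bracket -> illegal
(0,2): no bracket -> illegal
(0,3): no bracket -> illegal
(0,4): flips 2 -> legal
(1,1): flips 2 -> legal
(1,4): flips 2 -> legal
(1,5): no bracket -> illegal
(2,1): flips 1 -> legal
(2,3): flips 1 -> legal
(2,5): flips 1 -> legal
(2,6): flips 1 -> legal
(3,6): flips 4 -> legal
(4,1): flips 1 -> legal
(4,5): no bracket -> illegal
(4,6): no bracket -> illegal
(5,1): no bracket -> illegal
(5,2): no bracket -> illegal
(5,6): flips 1 -> legal
(6,4): no bracket -> illegal
(6,5): no bracket -> illegal
(6,6): flips 1 -> legal
W mobility = 11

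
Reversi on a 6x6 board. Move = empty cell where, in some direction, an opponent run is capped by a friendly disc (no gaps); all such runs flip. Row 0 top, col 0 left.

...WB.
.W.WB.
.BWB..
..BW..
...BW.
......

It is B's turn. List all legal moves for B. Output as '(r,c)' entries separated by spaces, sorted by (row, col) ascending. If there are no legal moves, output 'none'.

Answer: (0,1) (0,2) (1,2) (3,1) (3,4) (4,5)

Derivation:
(0,0): no bracket -> illegal
(0,1): flips 1 -> legal
(0,2): flips 1 -> legal
(1,0): no bracket -> illegal
(1,2): flips 2 -> legal
(2,0): no bracket -> illegal
(2,4): no bracket -> illegal
(3,1): flips 2 -> legal
(3,4): flips 1 -> legal
(3,5): no bracket -> illegal
(4,2): no bracket -> illegal
(4,5): flips 1 -> legal
(5,3): no bracket -> illegal
(5,4): no bracket -> illegal
(5,5): no bracket -> illegal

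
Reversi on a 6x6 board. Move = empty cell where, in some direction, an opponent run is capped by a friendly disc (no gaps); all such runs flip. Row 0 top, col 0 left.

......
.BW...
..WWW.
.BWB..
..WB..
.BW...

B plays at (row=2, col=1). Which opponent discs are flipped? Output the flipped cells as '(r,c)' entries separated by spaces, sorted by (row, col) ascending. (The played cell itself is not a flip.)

Dir NW: first cell '.' (not opp) -> no flip
Dir N: first cell 'B' (not opp) -> no flip
Dir NE: opp run (1,2), next='.' -> no flip
Dir W: first cell '.' (not opp) -> no flip
Dir E: opp run (2,2) (2,3) (2,4), next='.' -> no flip
Dir SW: first cell '.' (not opp) -> no flip
Dir S: first cell 'B' (not opp) -> no flip
Dir SE: opp run (3,2) capped by B -> flip

Answer: (3,2)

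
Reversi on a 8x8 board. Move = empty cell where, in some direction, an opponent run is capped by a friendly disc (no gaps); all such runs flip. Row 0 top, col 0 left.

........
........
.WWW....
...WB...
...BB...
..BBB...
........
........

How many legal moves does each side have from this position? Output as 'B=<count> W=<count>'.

-- B to move --
(1,0): no bracket -> illegal
(1,1): flips 2 -> legal
(1,2): flips 1 -> legal
(1,3): flips 2 -> legal
(1,4): no bracket -> illegal
(2,0): no bracket -> illegal
(2,4): no bracket -> illegal
(3,0): no bracket -> illegal
(3,1): no bracket -> illegal
(3,2): flips 1 -> legal
(4,2): no bracket -> illegal
B mobility = 4
-- W to move --
(2,4): no bracket -> illegal
(2,5): no bracket -> illegal
(3,2): no bracket -> illegal
(3,5): flips 1 -> legal
(4,1): no bracket -> illegal
(4,2): no bracket -> illegal
(4,5): flips 1 -> legal
(5,1): no bracket -> illegal
(5,5): flips 1 -> legal
(6,1): no bracket -> illegal
(6,2): no bracket -> illegal
(6,3): flips 2 -> legal
(6,4): no bracket -> illegal
(6,5): no bracket -> illegal
W mobility = 4

Answer: B=4 W=4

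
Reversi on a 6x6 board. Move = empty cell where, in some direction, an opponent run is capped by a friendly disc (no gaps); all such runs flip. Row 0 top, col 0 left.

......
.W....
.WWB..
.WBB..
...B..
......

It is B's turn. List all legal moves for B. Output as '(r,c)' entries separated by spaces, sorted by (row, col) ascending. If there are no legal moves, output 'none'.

Answer: (0,0) (1,0) (1,2) (2,0) (3,0)

Derivation:
(0,0): flips 2 -> legal
(0,1): no bracket -> illegal
(0,2): no bracket -> illegal
(1,0): flips 1 -> legal
(1,2): flips 1 -> legal
(1,3): no bracket -> illegal
(2,0): flips 2 -> legal
(3,0): flips 1 -> legal
(4,0): no bracket -> illegal
(4,1): no bracket -> illegal
(4,2): no bracket -> illegal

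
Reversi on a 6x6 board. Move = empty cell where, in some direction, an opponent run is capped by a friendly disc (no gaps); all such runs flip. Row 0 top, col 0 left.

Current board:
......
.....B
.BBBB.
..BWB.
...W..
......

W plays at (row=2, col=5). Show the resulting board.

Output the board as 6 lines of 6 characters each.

Answer: ......
.....B
.BBBBW
..BWW.
...W..
......

Derivation:
Place W at (2,5); scan 8 dirs for brackets.
Dir NW: first cell '.' (not opp) -> no flip
Dir N: opp run (1,5), next='.' -> no flip
Dir NE: edge -> no flip
Dir W: opp run (2,4) (2,3) (2,2) (2,1), next='.' -> no flip
Dir E: edge -> no flip
Dir SW: opp run (3,4) capped by W -> flip
Dir S: first cell '.' (not opp) -> no flip
Dir SE: edge -> no flip
All flips: (3,4)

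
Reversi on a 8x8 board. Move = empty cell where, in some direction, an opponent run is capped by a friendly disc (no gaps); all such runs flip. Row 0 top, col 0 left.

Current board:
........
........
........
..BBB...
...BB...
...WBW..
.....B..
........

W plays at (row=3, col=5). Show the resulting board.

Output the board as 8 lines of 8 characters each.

Answer: ........
........
........
..BBBW..
...BW...
...WBW..
.....B..
........

Derivation:
Place W at (3,5); scan 8 dirs for brackets.
Dir NW: first cell '.' (not opp) -> no flip
Dir N: first cell '.' (not opp) -> no flip
Dir NE: first cell '.' (not opp) -> no flip
Dir W: opp run (3,4) (3,3) (3,2), next='.' -> no flip
Dir E: first cell '.' (not opp) -> no flip
Dir SW: opp run (4,4) capped by W -> flip
Dir S: first cell '.' (not opp) -> no flip
Dir SE: first cell '.' (not opp) -> no flip
All flips: (4,4)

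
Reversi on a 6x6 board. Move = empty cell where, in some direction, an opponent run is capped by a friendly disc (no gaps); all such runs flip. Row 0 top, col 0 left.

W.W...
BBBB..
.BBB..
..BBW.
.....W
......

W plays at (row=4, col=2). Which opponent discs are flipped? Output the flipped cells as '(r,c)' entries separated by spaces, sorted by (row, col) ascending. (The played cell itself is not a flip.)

Answer: (1,2) (2,2) (3,2)

Derivation:
Dir NW: first cell '.' (not opp) -> no flip
Dir N: opp run (3,2) (2,2) (1,2) capped by W -> flip
Dir NE: opp run (3,3), next='.' -> no flip
Dir W: first cell '.' (not opp) -> no flip
Dir E: first cell '.' (not opp) -> no flip
Dir SW: first cell '.' (not opp) -> no flip
Dir S: first cell '.' (not opp) -> no flip
Dir SE: first cell '.' (not opp) -> no flip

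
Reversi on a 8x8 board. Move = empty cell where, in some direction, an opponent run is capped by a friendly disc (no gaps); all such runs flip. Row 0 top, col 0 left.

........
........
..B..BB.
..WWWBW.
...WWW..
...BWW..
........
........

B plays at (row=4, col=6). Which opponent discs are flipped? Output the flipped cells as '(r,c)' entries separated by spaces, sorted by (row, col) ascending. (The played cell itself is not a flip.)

Answer: (3,6)

Derivation:
Dir NW: first cell 'B' (not opp) -> no flip
Dir N: opp run (3,6) capped by B -> flip
Dir NE: first cell '.' (not opp) -> no flip
Dir W: opp run (4,5) (4,4) (4,3), next='.' -> no flip
Dir E: first cell '.' (not opp) -> no flip
Dir SW: opp run (5,5), next='.' -> no flip
Dir S: first cell '.' (not opp) -> no flip
Dir SE: first cell '.' (not opp) -> no flip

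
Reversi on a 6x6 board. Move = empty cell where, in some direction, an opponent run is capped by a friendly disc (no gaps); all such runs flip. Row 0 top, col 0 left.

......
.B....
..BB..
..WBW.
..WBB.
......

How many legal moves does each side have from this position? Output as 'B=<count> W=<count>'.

-- B to move --
(2,1): flips 1 -> legal
(2,4): flips 1 -> legal
(2,5): flips 1 -> legal
(3,1): flips 1 -> legal
(3,5): flips 1 -> legal
(4,1): flips 2 -> legal
(4,5): flips 1 -> legal
(5,1): flips 1 -> legal
(5,2): flips 2 -> legal
(5,3): no bracket -> illegal
B mobility = 9
-- W to move --
(0,0): no bracket -> illegal
(0,1): no bracket -> illegal
(0,2): no bracket -> illegal
(1,0): no bracket -> illegal
(1,2): flips 2 -> legal
(1,3): no bracket -> illegal
(1,4): flips 1 -> legal
(2,0): no bracket -> illegal
(2,1): no bracket -> illegal
(2,4): flips 1 -> legal
(3,1): no bracket -> illegal
(3,5): no bracket -> illegal
(4,5): flips 2 -> legal
(5,2): flips 1 -> legal
(5,3): no bracket -> illegal
(5,4): flips 2 -> legal
(5,5): no bracket -> illegal
W mobility = 6

Answer: B=9 W=6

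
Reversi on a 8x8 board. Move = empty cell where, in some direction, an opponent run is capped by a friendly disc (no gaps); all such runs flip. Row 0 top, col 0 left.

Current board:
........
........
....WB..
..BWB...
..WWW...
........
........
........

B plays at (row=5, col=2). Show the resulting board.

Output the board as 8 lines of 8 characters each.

Place B at (5,2); scan 8 dirs for brackets.
Dir NW: first cell '.' (not opp) -> no flip
Dir N: opp run (4,2) capped by B -> flip
Dir NE: opp run (4,3) capped by B -> flip
Dir W: first cell '.' (not opp) -> no flip
Dir E: first cell '.' (not opp) -> no flip
Dir SW: first cell '.' (not opp) -> no flip
Dir S: first cell '.' (not opp) -> no flip
Dir SE: first cell '.' (not opp) -> no flip
All flips: (4,2) (4,3)

Answer: ........
........
....WB..
..BWB...
..BBW...
..B.....
........
........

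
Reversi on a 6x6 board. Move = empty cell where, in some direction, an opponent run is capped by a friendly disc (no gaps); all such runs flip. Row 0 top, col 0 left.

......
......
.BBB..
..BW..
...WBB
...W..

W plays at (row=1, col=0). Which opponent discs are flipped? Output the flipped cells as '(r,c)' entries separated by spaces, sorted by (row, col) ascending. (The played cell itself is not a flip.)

Dir NW: edge -> no flip
Dir N: first cell '.' (not opp) -> no flip
Dir NE: first cell '.' (not opp) -> no flip
Dir W: edge -> no flip
Dir E: first cell '.' (not opp) -> no flip
Dir SW: edge -> no flip
Dir S: first cell '.' (not opp) -> no flip
Dir SE: opp run (2,1) (3,2) capped by W -> flip

Answer: (2,1) (3,2)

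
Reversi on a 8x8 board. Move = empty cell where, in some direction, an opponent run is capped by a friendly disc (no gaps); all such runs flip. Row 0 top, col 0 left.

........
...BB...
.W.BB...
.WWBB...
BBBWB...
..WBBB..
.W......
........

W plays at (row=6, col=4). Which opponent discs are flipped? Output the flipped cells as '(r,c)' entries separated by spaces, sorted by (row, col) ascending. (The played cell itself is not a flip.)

Answer: (4,2) (5,3)

Derivation:
Dir NW: opp run (5,3) (4,2) capped by W -> flip
Dir N: opp run (5,4) (4,4) (3,4) (2,4) (1,4), next='.' -> no flip
Dir NE: opp run (5,5), next='.' -> no flip
Dir W: first cell '.' (not opp) -> no flip
Dir E: first cell '.' (not opp) -> no flip
Dir SW: first cell '.' (not opp) -> no flip
Dir S: first cell '.' (not opp) -> no flip
Dir SE: first cell '.' (not opp) -> no flip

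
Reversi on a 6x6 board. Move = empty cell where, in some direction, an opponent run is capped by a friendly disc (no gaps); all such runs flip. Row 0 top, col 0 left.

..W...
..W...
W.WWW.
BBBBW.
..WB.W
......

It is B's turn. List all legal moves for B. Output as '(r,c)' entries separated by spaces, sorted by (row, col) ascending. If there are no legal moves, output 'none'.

Answer: (1,0) (1,1) (1,3) (1,4) (1,5) (2,5) (3,5) (4,1) (5,1) (5,2) (5,3)

Derivation:
(0,1): no bracket -> illegal
(0,3): no bracket -> illegal
(1,0): flips 1 -> legal
(1,1): flips 1 -> legal
(1,3): flips 2 -> legal
(1,4): flips 1 -> legal
(1,5): flips 1 -> legal
(2,1): no bracket -> illegal
(2,5): flips 1 -> legal
(3,5): flips 1 -> legal
(4,1): flips 1 -> legal
(4,4): no bracket -> illegal
(5,1): flips 1 -> legal
(5,2): flips 1 -> legal
(5,3): flips 1 -> legal
(5,4): no bracket -> illegal
(5,5): no bracket -> illegal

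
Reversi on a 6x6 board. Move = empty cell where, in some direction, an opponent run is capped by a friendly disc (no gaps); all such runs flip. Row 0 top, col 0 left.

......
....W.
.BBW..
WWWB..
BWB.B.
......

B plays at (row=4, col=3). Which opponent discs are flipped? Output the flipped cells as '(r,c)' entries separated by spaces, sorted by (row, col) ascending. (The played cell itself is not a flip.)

Answer: (3,2)

Derivation:
Dir NW: opp run (3,2) capped by B -> flip
Dir N: first cell 'B' (not opp) -> no flip
Dir NE: first cell '.' (not opp) -> no flip
Dir W: first cell 'B' (not opp) -> no flip
Dir E: first cell 'B' (not opp) -> no flip
Dir SW: first cell '.' (not opp) -> no flip
Dir S: first cell '.' (not opp) -> no flip
Dir SE: first cell '.' (not opp) -> no flip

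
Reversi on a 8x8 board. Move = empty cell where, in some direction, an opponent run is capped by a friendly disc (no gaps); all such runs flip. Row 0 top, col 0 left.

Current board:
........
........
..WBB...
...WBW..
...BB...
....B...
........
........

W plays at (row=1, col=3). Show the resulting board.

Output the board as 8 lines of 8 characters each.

Answer: ........
...W....
..WWW...
...WBW..
...BB...
....B...
........
........

Derivation:
Place W at (1,3); scan 8 dirs for brackets.
Dir NW: first cell '.' (not opp) -> no flip
Dir N: first cell '.' (not opp) -> no flip
Dir NE: first cell '.' (not opp) -> no flip
Dir W: first cell '.' (not opp) -> no flip
Dir E: first cell '.' (not opp) -> no flip
Dir SW: first cell 'W' (not opp) -> no flip
Dir S: opp run (2,3) capped by W -> flip
Dir SE: opp run (2,4) capped by W -> flip
All flips: (2,3) (2,4)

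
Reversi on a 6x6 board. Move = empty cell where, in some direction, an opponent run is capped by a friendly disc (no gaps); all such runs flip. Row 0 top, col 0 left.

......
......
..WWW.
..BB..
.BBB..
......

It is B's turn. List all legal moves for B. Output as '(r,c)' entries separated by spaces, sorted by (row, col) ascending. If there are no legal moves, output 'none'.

(1,1): flips 1 -> legal
(1,2): flips 1 -> legal
(1,3): flips 1 -> legal
(1,4): flips 1 -> legal
(1,5): flips 1 -> legal
(2,1): no bracket -> illegal
(2,5): no bracket -> illegal
(3,1): no bracket -> illegal
(3,4): no bracket -> illegal
(3,5): no bracket -> illegal

Answer: (1,1) (1,2) (1,3) (1,4) (1,5)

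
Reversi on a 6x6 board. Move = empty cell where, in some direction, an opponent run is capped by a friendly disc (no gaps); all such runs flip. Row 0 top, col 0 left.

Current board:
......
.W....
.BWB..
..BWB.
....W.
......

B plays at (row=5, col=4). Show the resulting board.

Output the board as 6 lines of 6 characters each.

Place B at (5,4); scan 8 dirs for brackets.
Dir NW: first cell '.' (not opp) -> no flip
Dir N: opp run (4,4) capped by B -> flip
Dir NE: first cell '.' (not opp) -> no flip
Dir W: first cell '.' (not opp) -> no flip
Dir E: first cell '.' (not opp) -> no flip
Dir SW: edge -> no flip
Dir S: edge -> no flip
Dir SE: edge -> no flip
All flips: (4,4)

Answer: ......
.W....
.BWB..
..BWB.
....B.
....B.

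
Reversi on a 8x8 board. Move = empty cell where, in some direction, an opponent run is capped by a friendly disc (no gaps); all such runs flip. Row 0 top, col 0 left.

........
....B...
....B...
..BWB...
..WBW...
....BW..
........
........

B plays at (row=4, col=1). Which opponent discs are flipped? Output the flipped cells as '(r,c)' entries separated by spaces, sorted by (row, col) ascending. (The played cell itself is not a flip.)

Dir NW: first cell '.' (not opp) -> no flip
Dir N: first cell '.' (not opp) -> no flip
Dir NE: first cell 'B' (not opp) -> no flip
Dir W: first cell '.' (not opp) -> no flip
Dir E: opp run (4,2) capped by B -> flip
Dir SW: first cell '.' (not opp) -> no flip
Dir S: first cell '.' (not opp) -> no flip
Dir SE: first cell '.' (not opp) -> no flip

Answer: (4,2)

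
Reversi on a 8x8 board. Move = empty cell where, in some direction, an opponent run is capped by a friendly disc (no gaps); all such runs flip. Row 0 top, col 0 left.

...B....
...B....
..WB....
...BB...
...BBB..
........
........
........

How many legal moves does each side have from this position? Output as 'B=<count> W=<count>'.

Answer: B=3 W=3

Derivation:
-- B to move --
(1,1): flips 1 -> legal
(1,2): no bracket -> illegal
(2,1): flips 1 -> legal
(3,1): flips 1 -> legal
(3,2): no bracket -> illegal
B mobility = 3
-- W to move --
(0,2): no bracket -> illegal
(0,4): flips 1 -> legal
(1,2): no bracket -> illegal
(1,4): no bracket -> illegal
(2,4): flips 1 -> legal
(2,5): no bracket -> illegal
(3,2): no bracket -> illegal
(3,5): no bracket -> illegal
(3,6): no bracket -> illegal
(4,2): no bracket -> illegal
(4,6): no bracket -> illegal
(5,2): no bracket -> illegal
(5,3): no bracket -> illegal
(5,4): no bracket -> illegal
(5,5): flips 2 -> legal
(5,6): no bracket -> illegal
W mobility = 3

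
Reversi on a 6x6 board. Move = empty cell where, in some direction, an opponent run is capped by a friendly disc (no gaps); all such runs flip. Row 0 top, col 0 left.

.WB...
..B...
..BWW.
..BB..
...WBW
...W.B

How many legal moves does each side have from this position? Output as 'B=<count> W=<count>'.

Answer: B=9 W=5

Derivation:
-- B to move --
(0,0): flips 1 -> legal
(1,0): no bracket -> illegal
(1,1): no bracket -> illegal
(1,3): flips 1 -> legal
(1,4): flips 1 -> legal
(1,5): flips 1 -> legal
(2,5): flips 2 -> legal
(3,4): flips 1 -> legal
(3,5): flips 1 -> legal
(4,2): flips 1 -> legal
(5,2): no bracket -> illegal
(5,4): flips 1 -> legal
B mobility = 9
-- W to move --
(0,3): flips 1 -> legal
(1,1): no bracket -> illegal
(1,3): no bracket -> illegal
(2,1): flips 2 -> legal
(3,1): no bracket -> illegal
(3,4): no bracket -> illegal
(3,5): flips 1 -> legal
(4,1): flips 1 -> legal
(4,2): flips 1 -> legal
(5,4): no bracket -> illegal
W mobility = 5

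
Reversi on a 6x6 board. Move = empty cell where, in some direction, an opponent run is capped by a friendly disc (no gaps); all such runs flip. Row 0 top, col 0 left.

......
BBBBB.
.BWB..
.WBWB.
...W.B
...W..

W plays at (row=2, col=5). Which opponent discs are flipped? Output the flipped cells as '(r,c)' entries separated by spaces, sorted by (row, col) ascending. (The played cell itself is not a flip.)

Answer: (3,4)

Derivation:
Dir NW: opp run (1,4), next='.' -> no flip
Dir N: first cell '.' (not opp) -> no flip
Dir NE: edge -> no flip
Dir W: first cell '.' (not opp) -> no flip
Dir E: edge -> no flip
Dir SW: opp run (3,4) capped by W -> flip
Dir S: first cell '.' (not opp) -> no flip
Dir SE: edge -> no flip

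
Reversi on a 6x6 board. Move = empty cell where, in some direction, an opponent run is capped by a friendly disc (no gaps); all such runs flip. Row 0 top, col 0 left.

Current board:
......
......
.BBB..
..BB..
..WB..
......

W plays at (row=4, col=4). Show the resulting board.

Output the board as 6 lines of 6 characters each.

Place W at (4,4); scan 8 dirs for brackets.
Dir NW: opp run (3,3) (2,2), next='.' -> no flip
Dir N: first cell '.' (not opp) -> no flip
Dir NE: first cell '.' (not opp) -> no flip
Dir W: opp run (4,3) capped by W -> flip
Dir E: first cell '.' (not opp) -> no flip
Dir SW: first cell '.' (not opp) -> no flip
Dir S: first cell '.' (not opp) -> no flip
Dir SE: first cell '.' (not opp) -> no flip
All flips: (4,3)

Answer: ......
......
.BBB..
..BB..
..WWW.
......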